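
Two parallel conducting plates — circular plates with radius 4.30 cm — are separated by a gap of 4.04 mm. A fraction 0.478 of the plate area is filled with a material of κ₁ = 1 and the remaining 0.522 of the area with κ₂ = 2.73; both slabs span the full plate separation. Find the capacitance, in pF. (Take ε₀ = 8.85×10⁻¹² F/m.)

24.2 pF

A = π(4.30 cm)² = 5.81×10⁻³ m².
Side-by-side slabs ⇒ two capacitors in parallel, each spanning the full gap.
C₁ = κ₁ε₀A₁/d = 1.00 × 8.85×10⁻¹² × 2.78×10⁻³ / 4.04×10⁻³ = 6.08×10⁻¹² F.
C₂ = κ₂ε₀A₂/d = 2.73 × 8.85×10⁻¹² × 3.03×10⁻³ / 4.04×10⁻³ = 1.81×10⁻¹¹ F.
C = C₁ + C₂ = 2.42×10⁻¹¹ F.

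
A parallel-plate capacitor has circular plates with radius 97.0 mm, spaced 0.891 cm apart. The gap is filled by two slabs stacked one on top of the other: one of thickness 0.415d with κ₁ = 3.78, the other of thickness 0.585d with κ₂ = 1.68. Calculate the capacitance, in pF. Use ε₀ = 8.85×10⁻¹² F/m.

A = π(97.0 mm)² = 2.96×10⁻² m².
Stacked slabs ⇒ two capacitors in series, each with the full plate area.
C₁ = κ₁ε₀A/d₁ = 3.78 × 8.85×10⁻¹² × 2.96×10⁻² / 3.70×10⁻³ = 2.67×10⁻¹⁰ F.
C₂ = κ₂ε₀A/d₂ = 1.68 × 8.85×10⁻¹² × 2.96×10⁻² / 5.21×10⁻³ = 8.43×10⁻¹¹ F.
C = (1/C₁ + 1/C₂)⁻¹ = 6.41×10⁻¹¹ F.

C ≈ 64.1 pF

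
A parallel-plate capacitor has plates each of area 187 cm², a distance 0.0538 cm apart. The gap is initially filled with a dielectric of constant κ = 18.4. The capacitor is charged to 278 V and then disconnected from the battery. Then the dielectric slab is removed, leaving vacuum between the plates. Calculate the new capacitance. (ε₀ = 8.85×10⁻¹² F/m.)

C ≈ 308 pF

A = 187 cm² = 1.87×10⁻² m².
Initially C₁ = κε₀A/d = 18.4 × 8.85×10⁻¹² × 1.87×10⁻² / 5.38×10⁻⁴ = 5.66×10⁻⁹ F.
C = κε₀A/d scales with κ, so C₂/C₁ = 1/κ = 1/18.4 = 0.0543.
C₂ = 0.0543 × 5.66×10⁻⁹ = 3.08×10⁻¹⁰ F.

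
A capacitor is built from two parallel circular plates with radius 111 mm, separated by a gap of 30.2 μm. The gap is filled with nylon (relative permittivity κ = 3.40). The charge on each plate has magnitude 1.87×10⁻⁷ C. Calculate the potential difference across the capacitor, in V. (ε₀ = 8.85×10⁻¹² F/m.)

V ≈ 4.85 V

A = π(111 mm)² = 3.87×10⁻² m².
C = κε₀A/d = 3.40 × 8.85×10⁻¹² × 3.87×10⁻² / 3.02×10⁻⁵ = 3.86×10⁻⁸ F.
V = Q/C = 1.87×10⁻⁷ / 3.86×10⁻⁸ = 4.85 V.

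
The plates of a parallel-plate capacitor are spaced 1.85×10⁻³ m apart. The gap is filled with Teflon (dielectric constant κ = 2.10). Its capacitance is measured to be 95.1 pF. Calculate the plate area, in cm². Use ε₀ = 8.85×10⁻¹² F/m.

A = Cd/(κε₀) = 9.51×10⁻¹¹ × 1.85×10⁻³ / (2.10 × 8.85×10⁻¹²) = 9.47×10⁻³ m².

A ≈ 94.7 cm²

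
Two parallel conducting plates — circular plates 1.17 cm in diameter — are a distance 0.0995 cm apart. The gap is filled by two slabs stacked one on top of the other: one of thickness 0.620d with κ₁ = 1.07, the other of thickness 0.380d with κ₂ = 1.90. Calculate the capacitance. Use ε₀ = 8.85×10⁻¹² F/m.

A = π(1.17/2 cm)² = 1.08×10⁻⁴ m².
Stacked slabs ⇒ two capacitors in series, each with the full plate area.
C₁ = κ₁ε₀A/d₁ = 1.07 × 8.85×10⁻¹² × 1.08×10⁻⁴ / 6.17×10⁻⁴ = 1.65×10⁻¹² F.
C₂ = κ₂ε₀A/d₂ = 1.90 × 8.85×10⁻¹² × 1.08×10⁻⁴ / 3.78×10⁻⁴ = 4.78×10⁻¹² F.
C = (1/C₁ + 1/C₂)⁻¹ = 1.23×10⁻¹² F.

C ≈ 1.23 pF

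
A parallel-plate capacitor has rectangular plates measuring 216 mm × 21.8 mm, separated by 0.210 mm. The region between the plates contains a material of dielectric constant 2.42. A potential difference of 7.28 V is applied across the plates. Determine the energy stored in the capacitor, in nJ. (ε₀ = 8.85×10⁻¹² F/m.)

12.7 nJ

A = 216 × 21.8 mm² = 4.71×10⁻³ m².
C = κε₀A/d = 2.42 × 8.85×10⁻¹² × 4.71×10⁻³ / 2.10×10⁻⁴ = 4.80×10⁻¹⁰ F.
U = ½CV² = ½ × 4.80×10⁻¹⁰ × (7.28)² = 1.27×10⁻⁸ J.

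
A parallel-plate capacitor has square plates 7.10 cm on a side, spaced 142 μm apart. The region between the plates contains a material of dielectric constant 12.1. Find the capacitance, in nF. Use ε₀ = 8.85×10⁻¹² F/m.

C ≈ 3.80 nF

A = (7.10 cm)² = 5.04×10⁻³ m².
C = κε₀A/d = 12.1 × 8.85×10⁻¹² × 5.04×10⁻³ / 1.42×10⁻⁴ = 3.80×10⁻⁹ F.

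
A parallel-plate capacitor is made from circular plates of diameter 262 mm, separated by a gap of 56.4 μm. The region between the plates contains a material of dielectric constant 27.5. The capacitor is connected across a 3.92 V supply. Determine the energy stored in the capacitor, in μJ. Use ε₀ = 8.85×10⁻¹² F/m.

1.79 μJ

A = π(262/2 mm)² = 5.39×10⁻² m².
C = κε₀A/d = 27.5 × 8.85×10⁻¹² × 5.39×10⁻² / 5.64×10⁻⁵ = 2.33×10⁻⁷ F.
U = ½CV² = ½ × 2.33×10⁻⁷ × (3.92)² = 1.79×10⁻⁶ J.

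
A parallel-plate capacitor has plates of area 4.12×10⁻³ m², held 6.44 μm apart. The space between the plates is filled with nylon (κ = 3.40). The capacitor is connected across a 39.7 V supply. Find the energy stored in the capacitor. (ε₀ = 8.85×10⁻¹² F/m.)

15.2 μJ

C = κε₀A/d = 3.40 × 8.85×10⁻¹² × 4.12×10⁻³ / 6.44×10⁻⁶ = 1.93×10⁻⁸ F.
U = ½CV² = ½ × 1.93×10⁻⁸ × (39.7)² = 1.52×10⁻⁵ J.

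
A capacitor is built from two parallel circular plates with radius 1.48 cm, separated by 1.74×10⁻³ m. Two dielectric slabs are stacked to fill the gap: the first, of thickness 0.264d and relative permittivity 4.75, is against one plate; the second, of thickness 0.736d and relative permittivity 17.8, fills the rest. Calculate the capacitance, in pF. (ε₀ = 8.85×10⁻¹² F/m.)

A = π(1.48 cm)² = 6.88×10⁻⁴ m².
Stacked slabs ⇒ two capacitors in series, each with the full plate area.
C₁ = κ₁ε₀A/d₁ = 4.75 × 8.85×10⁻¹² × 6.88×10⁻⁴ / 4.59×10⁻⁴ = 6.30×10⁻¹¹ F.
C₂ = κ₂ε₀A/d₂ = 17.8 × 8.85×10⁻¹² × 6.88×10⁻⁴ / 1.28×10⁻³ = 8.46×10⁻¹¹ F.
C = (1/C₁ + 1/C₂)⁻¹ = 3.61×10⁻¹¹ F.

C ≈ 36.1 pF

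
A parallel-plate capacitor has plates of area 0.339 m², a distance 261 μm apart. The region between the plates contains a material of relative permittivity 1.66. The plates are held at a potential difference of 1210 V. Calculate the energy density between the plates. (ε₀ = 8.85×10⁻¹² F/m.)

158 J/m³

E = V/d = 1210 / 2.61×10⁻⁴ = 4.64×10⁶ V/m.
u = ½κε₀E² = ½ × 1.66 × 8.85×10⁻¹² × (4.64×10⁶)² = 1.58×10² J/m³.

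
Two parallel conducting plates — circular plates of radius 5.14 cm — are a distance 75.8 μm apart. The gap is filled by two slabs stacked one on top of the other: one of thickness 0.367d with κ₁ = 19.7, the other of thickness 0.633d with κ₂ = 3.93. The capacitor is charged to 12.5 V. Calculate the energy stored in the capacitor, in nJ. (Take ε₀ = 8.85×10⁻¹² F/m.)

U ≈ 421 nJ

A = π(5.14 cm)² = 8.30×10⁻³ m².
Stacked slabs ⇒ two capacitors in series, each with the full plate area.
C₁ = κ₁ε₀A/d₁ = 19.7 × 8.85×10⁻¹² × 8.30×10⁻³ / 2.78×10⁻⁵ = 5.20×10⁻⁸ F.
C₂ = κ₂ε₀A/d₂ = 3.93 × 8.85×10⁻¹² × 8.30×10⁻³ / 4.80×10⁻⁵ = 6.02×10⁻⁹ F.
C = (1/C₁ + 1/C₂)⁻¹ = 5.39×10⁻⁹ F.
U = ½CV² = ½ × 5.39×10⁻⁹ × (12.5)² = 4.21×10⁻⁷ J.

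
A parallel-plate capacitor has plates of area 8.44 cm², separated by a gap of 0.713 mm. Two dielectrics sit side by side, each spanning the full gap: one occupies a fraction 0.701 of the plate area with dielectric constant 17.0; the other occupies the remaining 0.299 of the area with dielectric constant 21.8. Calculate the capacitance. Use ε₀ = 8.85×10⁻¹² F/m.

C ≈ 193 pF

A = 8.44 cm² = 8.44×10⁻⁴ m².
Side-by-side slabs ⇒ two capacitors in parallel, each spanning the full gap.
C₁ = κ₁ε₀A₁/d = 17.0 × 8.85×10⁻¹² × 5.92×10⁻⁴ / 7.13×10⁻⁴ = 1.25×10⁻¹⁰ F.
C₂ = κ₂ε₀A₂/d = 21.8 × 8.85×10⁻¹² × 2.52×10⁻⁴ / 7.13×10⁻⁴ = 6.83×10⁻¹¹ F.
C = C₁ + C₂ = 1.93×10⁻¹⁰ F.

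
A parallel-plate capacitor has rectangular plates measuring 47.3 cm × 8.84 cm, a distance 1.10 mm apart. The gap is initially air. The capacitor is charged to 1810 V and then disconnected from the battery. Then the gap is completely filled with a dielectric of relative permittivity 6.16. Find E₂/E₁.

E₂/E₁ ≈ 0.162

Isolated ⇒ Q is held fixed.
V₂ = Q/C₂ = V₁/6.16; E = V/d, so E₂/E₁ = (V₂/V₁)(d₁/d₂) = 0.162.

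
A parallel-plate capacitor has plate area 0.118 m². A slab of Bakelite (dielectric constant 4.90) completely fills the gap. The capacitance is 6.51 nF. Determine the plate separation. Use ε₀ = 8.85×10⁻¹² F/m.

d = κε₀A/C = 4.90 × 8.85×10⁻¹² × 0.118 / 6.51×10⁻⁹ = 7.86×10⁻⁴ m.

0.786 mm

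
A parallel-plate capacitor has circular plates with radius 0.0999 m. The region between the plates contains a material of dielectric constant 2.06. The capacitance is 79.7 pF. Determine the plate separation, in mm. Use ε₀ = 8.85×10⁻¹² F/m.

A = π(0.0999 m)² = 3.14×10⁻² m².
d = κε₀A/C = 2.06 × 8.85×10⁻¹² × 3.14×10⁻² / 7.97×10⁻¹¹ = 7.17×10⁻³ m.

d ≈ 7.17 mm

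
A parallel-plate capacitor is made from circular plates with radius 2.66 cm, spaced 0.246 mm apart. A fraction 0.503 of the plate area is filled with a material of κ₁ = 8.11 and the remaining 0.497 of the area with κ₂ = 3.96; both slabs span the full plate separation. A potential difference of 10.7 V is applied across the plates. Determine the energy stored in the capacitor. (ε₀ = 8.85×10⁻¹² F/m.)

U ≈ 27.7 nJ

A = π(2.66 cm)² = 2.22×10⁻³ m².
Side-by-side slabs ⇒ two capacitors in parallel, each spanning the full gap.
C₁ = κ₁ε₀A₁/d = 8.11 × 8.85×10⁻¹² × 1.12×10⁻³ / 2.46×10⁻⁴ = 3.26×10⁻¹⁰ F.
C₂ = κ₂ε₀A₂/d = 3.96 × 8.85×10⁻¹² × 1.10×10⁻³ / 2.46×10⁻⁴ = 1.57×10⁻¹⁰ F.
C = C₁ + C₂ = 4.84×10⁻¹⁰ F.
U = ½CV² = ½ × 4.84×10⁻¹⁰ × (10.7)² = 2.77×10⁻⁸ J.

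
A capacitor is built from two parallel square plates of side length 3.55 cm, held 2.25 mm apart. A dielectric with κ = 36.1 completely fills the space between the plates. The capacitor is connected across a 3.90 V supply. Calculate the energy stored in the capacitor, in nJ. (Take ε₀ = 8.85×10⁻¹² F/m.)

A = (3.55 cm)² = 1.26×10⁻³ m².
C = κε₀A/d = 36.1 × 8.85×10⁻¹² × 1.26×10⁻³ / 2.25×10⁻³ = 1.79×10⁻¹⁰ F.
U = ½CV² = ½ × 1.79×10⁻¹⁰ × (3.90)² = 1.36×10⁻⁹ J.

U ≈ 1.36 nJ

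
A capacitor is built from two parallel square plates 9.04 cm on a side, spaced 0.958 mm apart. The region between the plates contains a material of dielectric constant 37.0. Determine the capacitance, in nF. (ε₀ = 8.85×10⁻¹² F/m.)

A = (9.04 cm)² = 8.17×10⁻³ m².
C = κε₀A/d = 37.0 × 8.85×10⁻¹² × 8.17×10⁻³ / 9.58×10⁻⁴ = 2.79×10⁻⁹ F.

2.79 nF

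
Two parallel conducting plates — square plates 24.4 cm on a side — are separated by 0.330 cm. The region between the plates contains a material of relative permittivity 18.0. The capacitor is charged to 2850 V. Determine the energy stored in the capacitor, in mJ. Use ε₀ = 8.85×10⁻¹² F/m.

11.7 mJ

A = (24.4 cm)² = 5.95×10⁻² m².
C = κε₀A/d = 18.0 × 8.85×10⁻¹² × 5.95×10⁻² / 3.30×10⁻³ = 2.87×10⁻⁹ F.
U = ½CV² = ½ × 2.87×10⁻⁹ × (2850)² = 1.17×10⁻² J.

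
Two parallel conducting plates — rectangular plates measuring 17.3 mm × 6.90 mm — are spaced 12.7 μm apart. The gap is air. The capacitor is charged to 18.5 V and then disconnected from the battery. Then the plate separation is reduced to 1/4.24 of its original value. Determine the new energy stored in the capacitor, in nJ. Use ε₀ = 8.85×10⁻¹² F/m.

A = 17.3 × 6.90 mm² = 1.19×10⁻⁴ m².
Initially C₁ = ε₀A/d = 8.85×10⁻¹² × 1.19×10⁻⁴ / 1.27×10⁻⁵ = 8.32×10⁻¹¹ F.
U₁ = 1.42×10⁻⁸ J.
Isolated ⇒ Q is held fixed. C₂ = 4.24 C₁ and U = Q²/(2C), so U₂/U₁ = C₁/C₂ = 0.236.
U₂ = 0.236 × 1.42×10⁻⁸ = 3.36×10⁻⁹ J.

U ≈ 3.36 nJ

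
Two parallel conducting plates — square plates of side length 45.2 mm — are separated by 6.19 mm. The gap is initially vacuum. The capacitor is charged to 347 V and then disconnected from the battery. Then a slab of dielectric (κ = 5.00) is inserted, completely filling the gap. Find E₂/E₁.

Isolated ⇒ Q is held fixed.
V₂ = Q/C₂ = V₁/5.00; E = V/d, so E₂/E₁ = (V₂/V₁)(d₁/d₂) = 0.200.

E₂/E₁ ≈ 0.200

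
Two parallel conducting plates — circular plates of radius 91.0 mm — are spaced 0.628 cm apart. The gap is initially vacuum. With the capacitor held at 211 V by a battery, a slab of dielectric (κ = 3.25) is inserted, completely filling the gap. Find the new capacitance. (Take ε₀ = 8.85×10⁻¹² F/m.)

A = π(91.0 mm)² = 2.60×10⁻² m².
Initially C₁ = ε₀A/d = 8.85×10⁻¹² × 2.60×10⁻² / 6.28×10⁻³ = 3.67×10⁻¹¹ F.
C = κε₀A/d scales with κ, so C₂/C₁ = κ = 3.25.
C₂ = 3.25 × 3.67×10⁻¹¹ = 1.19×10⁻¹⁰ F.

119 pF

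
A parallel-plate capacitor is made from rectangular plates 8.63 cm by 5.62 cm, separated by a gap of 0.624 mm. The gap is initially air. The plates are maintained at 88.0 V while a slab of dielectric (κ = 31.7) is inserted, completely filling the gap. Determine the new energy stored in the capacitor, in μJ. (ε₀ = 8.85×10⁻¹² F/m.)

U ≈ 8.44 μJ

A = 8.63 × 5.62 cm² = 4.85×10⁻³ m².
Initially C₁ = ε₀A/d = 8.85×10⁻¹² × 4.85×10⁻³ / 6.24×10⁻⁴ = 6.88×10⁻¹¹ F.
U₁ = 2.66×10⁻⁷ J.
Battery connected ⇒ V is held fixed. C₂ = 31.7 C₁ and U = ½CV², so U₂/U₁ = C₂/C₁ = 31.7.
U₂ = 31.7 × 2.66×10⁻⁷ = 8.44×10⁻⁶ J.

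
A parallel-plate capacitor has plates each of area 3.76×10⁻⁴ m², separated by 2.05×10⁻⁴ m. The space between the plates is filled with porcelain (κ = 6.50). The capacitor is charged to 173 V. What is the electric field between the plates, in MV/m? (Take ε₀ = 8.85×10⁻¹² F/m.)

E ≈ 0.844 MV/m

E = V/d = 173 / 2.05×10⁻⁴ = 8.44×10⁵ V/m.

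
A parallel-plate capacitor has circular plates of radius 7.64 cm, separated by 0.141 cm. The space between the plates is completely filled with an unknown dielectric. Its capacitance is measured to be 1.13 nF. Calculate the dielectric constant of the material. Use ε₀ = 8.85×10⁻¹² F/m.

A = π(7.64 cm)² = 1.83×10⁻² m².
κ = Cd/(ε₀A) = 1.13×10⁻⁹ × 1.41×10⁻³ / (8.85×10⁻¹² × 1.83×10⁻²) = 9.82.

κ ≈ 9.82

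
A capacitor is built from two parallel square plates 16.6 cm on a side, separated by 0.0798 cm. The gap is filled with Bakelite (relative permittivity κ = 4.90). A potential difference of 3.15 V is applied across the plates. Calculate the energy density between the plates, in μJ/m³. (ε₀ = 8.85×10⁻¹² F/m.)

338 μJ/m³

E = V/d = 3.15 / 7.98×10⁻⁴ = 3.95×10³ V/m.
u = ½κε₀E² = ½ × 4.90 × 8.85×10⁻¹² × (3.95×10³)² = 3.38×10⁻⁴ J/m³.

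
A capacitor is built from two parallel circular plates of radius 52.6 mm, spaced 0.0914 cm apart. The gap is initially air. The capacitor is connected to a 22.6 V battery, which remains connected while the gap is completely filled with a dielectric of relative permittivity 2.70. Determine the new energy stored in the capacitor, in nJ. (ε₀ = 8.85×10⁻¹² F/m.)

U ≈ 58.0 nJ

A = π(52.6 mm)² = 8.69×10⁻³ m².
Initially C₁ = ε₀A/d = 8.85×10⁻¹² × 8.69×10⁻³ / 9.14×10⁻⁴ = 8.42×10⁻¹¹ F.
U₁ = 2.15×10⁻⁸ J.
Battery connected ⇒ V is held fixed. C₂ = 2.70 C₁ and U = ½CV², so U₂/U₁ = C₂/C₁ = 2.70.
U₂ = 2.70 × 2.15×10⁻⁸ = 5.80×10⁻⁸ J.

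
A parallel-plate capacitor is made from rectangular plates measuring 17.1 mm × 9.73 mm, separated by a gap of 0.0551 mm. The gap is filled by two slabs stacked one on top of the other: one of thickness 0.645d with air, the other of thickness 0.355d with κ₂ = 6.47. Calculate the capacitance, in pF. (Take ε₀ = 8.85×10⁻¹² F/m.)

A = 17.1 × 9.73 mm² = 1.66×10⁻⁴ m².
Stacked slabs ⇒ two capacitors in series, each with the full plate area.
C₁ = κ₁ε₀A/d₁ = 1.00 × 8.85×10⁻¹² × 1.66×10⁻⁴ / 3.55×10⁻⁵ = 4.14×10⁻¹¹ F.
C₂ = κ₂ε₀A/d₂ = 6.47 × 8.85×10⁻¹² × 1.66×10⁻⁴ / 1.96×10⁻⁵ = 4.87×10⁻¹⁰ F.
C = (1/C₁ + 1/C₂)⁻¹ = 3.82×10⁻¹¹ F.

C ≈ 38.2 pF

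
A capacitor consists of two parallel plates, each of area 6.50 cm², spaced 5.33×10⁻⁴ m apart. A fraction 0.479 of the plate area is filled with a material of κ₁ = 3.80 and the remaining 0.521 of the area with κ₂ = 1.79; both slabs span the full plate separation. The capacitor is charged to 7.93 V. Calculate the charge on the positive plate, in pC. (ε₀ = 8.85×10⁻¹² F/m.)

A = 6.50 cm² = 6.50×10⁻⁴ m².
Side-by-side slabs ⇒ two capacitors in parallel, each spanning the full gap.
C₁ = κ₁ε₀A₁/d = 3.80 × 8.85×10⁻¹² × 3.11×10⁻⁴ / 5.33×10⁻⁴ = 1.96×10⁻¹¹ F.
C₂ = κ₂ε₀A₂/d = 1.79 × 8.85×10⁻¹² × 3.39×10⁻⁴ / 5.33×10⁻⁴ = 1.01×10⁻¹¹ F.
C = C₁ + C₂ = 2.97×10⁻¹¹ F.
Q = CV = 2.97×10⁻¹¹ × 7.93 = 2.36×10⁻¹⁰ C.

Q ≈ 236 pC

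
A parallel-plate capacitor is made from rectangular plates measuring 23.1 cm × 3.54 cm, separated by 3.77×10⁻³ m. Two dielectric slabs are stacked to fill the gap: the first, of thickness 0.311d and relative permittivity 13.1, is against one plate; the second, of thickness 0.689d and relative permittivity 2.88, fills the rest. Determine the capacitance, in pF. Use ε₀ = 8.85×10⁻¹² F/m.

73.0 pF

A = 23.1 × 3.54 cm² = 8.18×10⁻³ m².
Stacked slabs ⇒ two capacitors in series, each with the full plate area.
C₁ = κ₁ε₀A/d₁ = 13.1 × 8.85×10⁻¹² × 8.18×10⁻³ / 1.17×10⁻³ = 8.09×10⁻¹⁰ F.
C₂ = κ₂ε₀A/d₂ = 2.88 × 8.85×10⁻¹² × 8.18×10⁻³ / 2.60×10⁻³ = 8.02×10⁻¹¹ F.
C = (1/C₁ + 1/C₂)⁻¹ = 7.30×10⁻¹¹ F.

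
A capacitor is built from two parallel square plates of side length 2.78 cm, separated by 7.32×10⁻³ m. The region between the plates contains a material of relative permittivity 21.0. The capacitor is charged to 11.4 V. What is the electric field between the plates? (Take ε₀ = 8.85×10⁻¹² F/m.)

E ≈ 1.56 V/mm

E = V/d = 11.4 / 7.32×10⁻³ = 1.56×10³ V/m.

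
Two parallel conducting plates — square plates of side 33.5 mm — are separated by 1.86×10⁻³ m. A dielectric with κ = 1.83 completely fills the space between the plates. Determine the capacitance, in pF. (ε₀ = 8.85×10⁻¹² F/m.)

A = (33.5 mm)² = 1.12×10⁻³ m².
C = κε₀A/d = 1.83 × 8.85×10⁻¹² × 1.12×10⁻³ / 1.86×10⁻³ = 9.77×10⁻¹² F.

C ≈ 9.77 pF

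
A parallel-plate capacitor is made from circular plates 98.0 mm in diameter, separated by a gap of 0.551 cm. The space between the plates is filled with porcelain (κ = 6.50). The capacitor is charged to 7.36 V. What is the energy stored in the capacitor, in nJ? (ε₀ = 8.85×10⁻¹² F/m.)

U ≈ 2.13 nJ

A = π(98.0/2 mm)² = 7.54×10⁻³ m².
C = κε₀A/d = 6.50 × 8.85×10⁻¹² × 7.54×10⁻³ / 5.51×10⁻³ = 7.87×10⁻¹¹ F.
U = ½CV² = ½ × 7.87×10⁻¹¹ × (7.36)² = 2.13×10⁻⁹ J.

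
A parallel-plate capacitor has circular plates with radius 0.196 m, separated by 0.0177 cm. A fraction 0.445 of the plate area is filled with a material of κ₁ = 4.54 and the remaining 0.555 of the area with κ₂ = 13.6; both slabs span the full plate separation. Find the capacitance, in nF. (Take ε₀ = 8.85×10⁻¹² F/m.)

A = π(0.196 m)² = 0.121 m².
Side-by-side slabs ⇒ two capacitors in parallel, each spanning the full gap.
C₁ = κ₁ε₀A₁/d = 4.54 × 8.85×10⁻¹² × 5.37×10⁻² / 1.77×10⁻⁴ = 1.22×10⁻⁸ F.
C₂ = κ₂ε₀A₂/d = 13.6 × 8.85×10⁻¹² × 6.70×10⁻² / 1.77×10⁻⁴ = 4.55×10⁻⁸ F.
C = C₁ + C₂ = 5.77×10⁻⁸ F.

C ≈ 57.7 nF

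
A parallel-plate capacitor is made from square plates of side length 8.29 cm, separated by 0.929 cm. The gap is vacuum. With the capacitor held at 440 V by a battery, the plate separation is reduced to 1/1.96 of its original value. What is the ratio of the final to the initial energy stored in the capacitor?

Battery connected ⇒ V is held fixed.
C₂ = 1.96 C₁ and U = ½CV², so U₂/U₁ = C₂/C₁ = 1.96.

U₂/U₁ ≈ 1.96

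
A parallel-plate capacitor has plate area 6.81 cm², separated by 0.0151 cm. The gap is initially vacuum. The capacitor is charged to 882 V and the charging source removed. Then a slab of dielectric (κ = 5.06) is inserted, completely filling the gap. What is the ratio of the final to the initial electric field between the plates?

Isolated ⇒ Q is held fixed.
V₂ = Q/C₂ = V₁/5.06; E = V/d, so E₂/E₁ = (V₂/V₁)(d₁/d₂) = 0.198.

0.198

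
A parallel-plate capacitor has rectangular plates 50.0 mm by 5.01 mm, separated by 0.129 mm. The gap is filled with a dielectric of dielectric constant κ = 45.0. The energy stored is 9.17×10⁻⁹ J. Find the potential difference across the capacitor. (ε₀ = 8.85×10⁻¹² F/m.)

4.87 V

A = 50.0 × 5.01 mm² = 2.50×10⁻⁴ m².
C = κε₀A/d = 45.0 × 8.85×10⁻¹² × 2.50×10⁻⁴ / 1.29×10⁻⁴ = 7.73×10⁻¹⁰ F.
V = √(2U/C) = √(2 × 9.17×10⁻⁹ / 7.73×10⁻¹⁰) = 4.87 V.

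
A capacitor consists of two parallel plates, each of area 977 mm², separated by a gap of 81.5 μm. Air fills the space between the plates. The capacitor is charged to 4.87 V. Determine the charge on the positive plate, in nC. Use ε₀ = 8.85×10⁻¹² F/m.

A = 977 mm² = 9.77×10⁻⁴ m².
C = ε₀A/d = 8.85×10⁻¹² × 9.77×10⁻⁴ / 8.15×10⁻⁵ = 1.06×10⁻¹⁰ F.
Q = CV = 1.06×10⁻¹⁰ × 4.87 = 5.17×10⁻¹⁰ C.

0.517 nC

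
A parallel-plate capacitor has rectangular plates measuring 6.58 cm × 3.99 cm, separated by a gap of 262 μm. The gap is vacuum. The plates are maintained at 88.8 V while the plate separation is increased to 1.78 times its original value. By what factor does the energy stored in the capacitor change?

U₂/U₁ ≈ 0.562

Battery connected ⇒ V is held fixed.
C₂ = 0.562 C₁ and U = ½CV², so U₂/U₁ = C₂/C₁ = 0.562.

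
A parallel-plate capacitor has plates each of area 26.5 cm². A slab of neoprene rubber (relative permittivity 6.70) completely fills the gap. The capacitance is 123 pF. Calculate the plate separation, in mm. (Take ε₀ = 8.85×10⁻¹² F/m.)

A = 26.5 cm² = 2.65×10⁻³ m².
d = κε₀A/C = 6.70 × 8.85×10⁻¹² × 2.65×10⁻³ / 1.23×10⁻¹⁰ = 1.28×10⁻³ m.

1.28 mm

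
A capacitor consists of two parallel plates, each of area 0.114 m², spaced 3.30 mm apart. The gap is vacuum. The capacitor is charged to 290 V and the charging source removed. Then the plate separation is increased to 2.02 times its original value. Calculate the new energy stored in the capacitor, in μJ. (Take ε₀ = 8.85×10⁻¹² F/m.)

Initially C₁ = ε₀A/d = 8.85×10⁻¹² × 0.114 / 3.30×10⁻³ = 3.06×10⁻¹⁰ F.
U₁ = 1.29×10⁻⁵ J.
Isolated ⇒ Q is held fixed. C₂ = 0.495 C₁ and U = Q²/(2C), so U₂/U₁ = C₁/C₂ = 2.02.
U₂ = 2.02 × 1.29×10⁻⁵ = 2.60×10⁻⁵ J.

U ≈ 26.0 μJ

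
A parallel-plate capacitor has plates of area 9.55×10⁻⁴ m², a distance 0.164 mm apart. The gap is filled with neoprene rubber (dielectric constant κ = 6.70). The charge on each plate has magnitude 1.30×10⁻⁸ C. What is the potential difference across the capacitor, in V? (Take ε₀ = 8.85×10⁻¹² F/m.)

C = κε₀A/d = 6.70 × 8.85×10⁻¹² × 9.55×10⁻⁴ / 1.64×10⁻⁴ = 3.45×10⁻¹⁰ F.
V = Q/C = 1.30×10⁻⁸ / 3.45×10⁻¹⁰ = 37.7 V.

37.7 V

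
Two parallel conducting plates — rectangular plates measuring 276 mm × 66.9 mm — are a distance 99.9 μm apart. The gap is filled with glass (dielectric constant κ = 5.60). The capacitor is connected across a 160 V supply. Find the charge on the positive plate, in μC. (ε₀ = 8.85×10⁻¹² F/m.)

1.47 μC

A = 276 × 66.9 mm² = 1.85×10⁻² m².
C = κε₀A/d = 5.60 × 8.85×10⁻¹² × 1.85×10⁻² / 9.99×10⁻⁵ = 9.16×10⁻⁹ F.
Q = CV = 9.16×10⁻⁹ × 160 = 1.47×10⁻⁶ C.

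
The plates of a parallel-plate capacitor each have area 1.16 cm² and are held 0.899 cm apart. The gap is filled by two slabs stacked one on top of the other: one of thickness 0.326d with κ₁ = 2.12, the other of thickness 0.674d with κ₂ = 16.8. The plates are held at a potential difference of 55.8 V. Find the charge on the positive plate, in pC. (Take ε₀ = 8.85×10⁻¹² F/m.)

A = 1.16 cm² = 1.16×10⁻⁴ m².
Stacked slabs ⇒ two capacitors in series, each with the full plate area.
C₁ = κ₁ε₀A/d₁ = 2.12 × 8.85×10⁻¹² × 1.16×10⁻⁴ / 2.93×10⁻³ = 7.43×10⁻¹³ F.
C₂ = κ₂ε₀A/d₂ = 16.8 × 8.85×10⁻¹² × 1.16×10⁻⁴ / 6.06×10⁻³ = 2.85×10⁻¹² F.
C = (1/C₁ + 1/C₂)⁻¹ = 5.89×10⁻¹³ F.
Q = CV = 5.89×10⁻¹³ × 55.8 = 3.29×10⁻¹¹ C.

Q ≈ 32.9 pC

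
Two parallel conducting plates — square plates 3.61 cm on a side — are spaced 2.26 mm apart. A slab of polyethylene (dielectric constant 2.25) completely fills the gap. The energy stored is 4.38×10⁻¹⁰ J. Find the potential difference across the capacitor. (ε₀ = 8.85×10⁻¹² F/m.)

A = (3.61 cm)² = 1.30×10⁻³ m².
C = κε₀A/d = 2.25 × 8.85×10⁻¹² × 1.30×10⁻³ / 2.26×10⁻³ = 1.15×10⁻¹¹ F.
V = √(2U/C) = √(2 × 4.38×10⁻¹⁰ / 1.15×10⁻¹¹) = 8.73 V.

V ≈ 8.73 V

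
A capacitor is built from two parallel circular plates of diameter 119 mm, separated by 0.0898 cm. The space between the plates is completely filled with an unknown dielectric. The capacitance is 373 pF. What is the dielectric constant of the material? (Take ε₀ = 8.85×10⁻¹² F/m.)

A = π(119/2 mm)² = 1.11×10⁻² m².
κ = Cd/(ε₀A) = 3.73×10⁻¹⁰ × 8.98×10⁻⁴ / (8.85×10⁻¹² × 1.11×10⁻²) = 3.40.

3.40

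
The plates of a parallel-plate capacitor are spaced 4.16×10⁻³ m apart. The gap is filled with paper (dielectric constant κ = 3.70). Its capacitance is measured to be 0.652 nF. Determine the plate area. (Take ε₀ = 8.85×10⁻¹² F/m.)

A ≈ 0.0828 m²

A = Cd/(κε₀) = 6.52×10⁻¹⁰ × 4.16×10⁻³ / (3.70 × 8.85×10⁻¹²) = 8.28×10⁻² m².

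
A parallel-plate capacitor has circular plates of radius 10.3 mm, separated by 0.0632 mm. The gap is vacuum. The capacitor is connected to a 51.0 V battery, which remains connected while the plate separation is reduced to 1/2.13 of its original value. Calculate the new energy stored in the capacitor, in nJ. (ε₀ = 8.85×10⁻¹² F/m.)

U ≈ 129 nJ

A = π(10.3 mm)² = 3.33×10⁻⁴ m².
Initially C₁ = ε₀A/d = 8.85×10⁻¹² × 3.33×10⁻⁴ / 6.32×10⁻⁵ = 4.67×10⁻¹¹ F.
U₁ = 6.07×10⁻⁸ J.
Battery connected ⇒ V is held fixed. C₂ = 2.13 C₁ and U = ½CV², so U₂/U₁ = C₂/C₁ = 2.13.
U₂ = 2.13 × 6.07×10⁻⁸ = 1.29×10⁻⁷ J.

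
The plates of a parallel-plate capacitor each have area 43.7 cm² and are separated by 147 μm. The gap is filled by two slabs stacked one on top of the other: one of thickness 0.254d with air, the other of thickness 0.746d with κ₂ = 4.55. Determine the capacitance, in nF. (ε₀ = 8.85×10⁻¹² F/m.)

0.629 nF

A = 43.7 cm² = 4.37×10⁻³ m².
Stacked slabs ⇒ two capacitors in series, each with the full plate area.
C₁ = κ₁ε₀A/d₁ = 1.00 × 8.85×10⁻¹² × 4.37×10⁻³ / 3.73×10⁻⁵ = 1.04×10⁻⁹ F.
C₂ = κ₂ε₀A/d₂ = 4.55 × 8.85×10⁻¹² × 4.37×10⁻³ / 1.10×10⁻⁴ = 1.60×10⁻⁹ F.
C = (1/C₁ + 1/C₂)⁻¹ = 6.29×10⁻¹⁰ F.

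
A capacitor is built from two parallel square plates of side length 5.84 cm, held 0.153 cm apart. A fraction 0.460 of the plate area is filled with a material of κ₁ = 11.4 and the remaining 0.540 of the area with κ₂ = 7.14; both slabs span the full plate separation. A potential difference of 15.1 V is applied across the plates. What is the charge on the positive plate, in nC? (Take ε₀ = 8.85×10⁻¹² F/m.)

Q ≈ 2.71 nC

A = (5.84 cm)² = 3.41×10⁻³ m².
Side-by-side slabs ⇒ two capacitors in parallel, each spanning the full gap.
C₁ = κ₁ε₀A₁/d = 11.4 × 8.85×10⁻¹² × 1.57×10⁻³ / 1.53×10⁻³ = 1.03×10⁻¹⁰ F.
C₂ = κ₂ε₀A₂/d = 7.14 × 8.85×10⁻¹² × 1.84×10⁻³ / 1.53×10⁻³ = 7.61×10⁻¹¹ F.
C = C₁ + C₂ = 1.80×10⁻¹⁰ F.
Q = CV = 1.80×10⁻¹⁰ × 15.1 = 2.71×10⁻⁹ C.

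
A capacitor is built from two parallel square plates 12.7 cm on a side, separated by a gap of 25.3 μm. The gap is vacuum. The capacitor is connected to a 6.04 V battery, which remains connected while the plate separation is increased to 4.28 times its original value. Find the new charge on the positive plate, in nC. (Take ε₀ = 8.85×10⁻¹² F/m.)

Q ≈ 7.96 nC

A = (12.7 cm)² = 1.61×10⁻² m².
Initially C₁ = ε₀A/d = 8.85×10⁻¹² × 1.61×10⁻² / 2.53×10⁻⁵ = 5.64×10⁻⁹ F.
Q₁ = 3.41×10⁻⁸ C.
Battery connected ⇒ V is held fixed. C₂ = 0.234 C₁ and Q = CV, so Q₂/Q₁ = C₂/C₁ = 0.234.
Q₂ = 0.234 × 3.41×10⁻⁸ = 7.96×10⁻⁹ C.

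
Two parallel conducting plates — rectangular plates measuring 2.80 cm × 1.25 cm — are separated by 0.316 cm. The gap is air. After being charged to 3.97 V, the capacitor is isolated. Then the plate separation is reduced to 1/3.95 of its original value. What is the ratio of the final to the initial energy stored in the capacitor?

Isolated ⇒ Q is held fixed.
C₂ = 3.95 C₁ and U = Q²/(2C), so U₂/U₁ = C₁/C₂ = 0.253.

U₂/U₁ ≈ 0.253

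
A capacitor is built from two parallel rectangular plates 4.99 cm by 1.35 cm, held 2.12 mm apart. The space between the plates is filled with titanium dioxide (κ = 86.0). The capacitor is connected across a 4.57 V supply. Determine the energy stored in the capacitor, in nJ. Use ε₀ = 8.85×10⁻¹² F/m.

A = 4.99 × 1.35 cm² = 6.74×10⁻⁴ m².
C = κε₀A/d = 86.0 × 8.85×10⁻¹² × 6.74×10⁻⁴ / 2.12×10⁻³ = 2.42×10⁻¹⁰ F.
U = ½CV² = ½ × 2.42×10⁻¹⁰ × (4.57)² = 2.53×10⁻⁹ J.

2.53 nJ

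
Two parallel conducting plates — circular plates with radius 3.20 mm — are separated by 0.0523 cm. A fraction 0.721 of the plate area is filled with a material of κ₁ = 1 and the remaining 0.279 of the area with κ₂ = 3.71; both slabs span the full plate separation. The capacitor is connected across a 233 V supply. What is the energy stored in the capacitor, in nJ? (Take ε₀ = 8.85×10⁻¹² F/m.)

A = π(3.20 mm)² = 3.22×10⁻⁵ m².
Side-by-side slabs ⇒ two capacitors in parallel, each spanning the full gap.
C₁ = κ₁ε₀A₁/d = 1.00 × 8.85×10⁻¹² × 2.32×10⁻⁵ / 5.23×10⁻⁴ = 3.92×10⁻¹³ F.
C₂ = κ₂ε₀A₂/d = 3.71 × 8.85×10⁻¹² × 8.98×10⁻⁶ / 5.23×10⁻⁴ = 5.63×10⁻¹³ F.
C = C₁ + C₂ = 9.56×10⁻¹³ F.
U = ½CV² = ½ × 9.56×10⁻¹³ × (233)² = 2.59×10⁻⁸ J.

25.9 nJ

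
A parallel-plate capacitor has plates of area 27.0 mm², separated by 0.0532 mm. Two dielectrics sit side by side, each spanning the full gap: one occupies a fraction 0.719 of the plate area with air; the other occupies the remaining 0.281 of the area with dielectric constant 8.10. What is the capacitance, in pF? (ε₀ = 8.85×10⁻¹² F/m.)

A = 27.0 mm² = 2.70×10⁻⁵ m².
Side-by-side slabs ⇒ two capacitors in parallel, each spanning the full gap.
C₁ = κ₁ε₀A₁/d = 1.00 × 8.85×10⁻¹² × 1.94×10⁻⁵ / 5.32×10⁻⁵ = 3.23×10⁻¹² F.
C₂ = κ₂ε₀A₂/d = 8.10 × 8.85×10⁻¹² × 7.59×10⁻⁶ / 5.32×10⁻⁵ = 1.02×10⁻¹¹ F.
C = C₁ + C₂ = 1.35×10⁻¹¹ F.

C ≈ 13.5 pF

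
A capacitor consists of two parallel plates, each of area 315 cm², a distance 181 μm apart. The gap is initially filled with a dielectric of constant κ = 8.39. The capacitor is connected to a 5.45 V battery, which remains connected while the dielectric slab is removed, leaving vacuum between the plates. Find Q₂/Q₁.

Battery connected ⇒ V is held fixed.
C₂ = 0.119 C₁ and Q = CV, so Q₂/Q₁ = C₂/C₁ = 0.119.

0.119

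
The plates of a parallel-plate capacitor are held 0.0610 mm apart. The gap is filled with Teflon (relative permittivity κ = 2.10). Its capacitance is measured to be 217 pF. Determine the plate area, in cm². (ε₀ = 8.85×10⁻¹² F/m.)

A ≈ 7.12 cm²

A = Cd/(κε₀) = 2.17×10⁻¹⁰ × 6.10×10⁻⁵ / (2.10 × 8.85×10⁻¹²) = 7.12×10⁻⁴ m².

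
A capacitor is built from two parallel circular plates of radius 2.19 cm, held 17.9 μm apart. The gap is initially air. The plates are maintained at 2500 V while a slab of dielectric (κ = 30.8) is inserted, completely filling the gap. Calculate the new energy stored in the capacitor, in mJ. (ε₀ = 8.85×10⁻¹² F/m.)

U ≈ 71.7 mJ

A = π(2.19 cm)² = 1.51×10⁻³ m².
Initially C₁ = ε₀A/d = 8.85×10⁻¹² × 1.51×10⁻³ / 1.79×10⁻⁵ = 7.45×10⁻¹⁰ F.
U₁ = 2.33×10⁻³ J.
Battery connected ⇒ V is held fixed. C₂ = 30.8 C₁ and U = ½CV², so U₂/U₁ = C₂/C₁ = 30.8.
U₂ = 30.8 × 2.33×10⁻³ = 7.17×10⁻² J.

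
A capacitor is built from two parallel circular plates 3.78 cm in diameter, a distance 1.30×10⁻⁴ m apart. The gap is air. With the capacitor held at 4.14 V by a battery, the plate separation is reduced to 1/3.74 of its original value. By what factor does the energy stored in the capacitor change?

3.74

Battery connected ⇒ V is held fixed.
C₂ = 3.74 C₁ and U = ½CV², so U₂/U₁ = C₂/C₁ = 3.74.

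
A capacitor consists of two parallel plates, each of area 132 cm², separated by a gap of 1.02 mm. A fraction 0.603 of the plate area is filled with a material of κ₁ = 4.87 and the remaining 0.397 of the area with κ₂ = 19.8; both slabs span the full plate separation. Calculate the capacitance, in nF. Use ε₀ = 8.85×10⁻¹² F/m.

A = 132 cm² = 1.32×10⁻² m².
Side-by-side slabs ⇒ two capacitors in parallel, each spanning the full gap.
C₁ = κ₁ε₀A₁/d = 4.87 × 8.85×10⁻¹² × 7.96×10⁻³ / 1.02×10⁻³ = 3.36×10⁻¹⁰ F.
C₂ = κ₂ε₀A₂/d = 19.8 × 8.85×10⁻¹² × 5.24×10⁻³ / 1.02×10⁻³ = 9.00×10⁻¹⁰ F.
C = C₁ + C₂ = 1.24×10⁻⁹ F.

C ≈ 1.24 nF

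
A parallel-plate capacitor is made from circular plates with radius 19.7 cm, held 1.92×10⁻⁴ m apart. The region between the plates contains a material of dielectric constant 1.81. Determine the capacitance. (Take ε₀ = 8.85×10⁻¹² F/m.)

10.2 nF

A = π(19.7 cm)² = 0.122 m².
C = κε₀A/d = 1.81 × 8.85×10⁻¹² × 0.122 / 1.92×10⁻⁴ = 1.02×10⁻⁸ F.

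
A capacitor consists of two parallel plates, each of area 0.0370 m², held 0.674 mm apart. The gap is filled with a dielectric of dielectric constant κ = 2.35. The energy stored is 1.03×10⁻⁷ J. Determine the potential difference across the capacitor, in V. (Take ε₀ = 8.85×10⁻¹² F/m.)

C = κε₀A/d = 2.35 × 8.85×10⁻¹² × 3.70×10⁻² / 6.74×10⁻⁴ = 1.14×10⁻⁹ F.
V = √(2U/C) = √(2 × 1.03×10⁻⁷ / 1.14×10⁻⁹) = 13.4 V.

13.4 V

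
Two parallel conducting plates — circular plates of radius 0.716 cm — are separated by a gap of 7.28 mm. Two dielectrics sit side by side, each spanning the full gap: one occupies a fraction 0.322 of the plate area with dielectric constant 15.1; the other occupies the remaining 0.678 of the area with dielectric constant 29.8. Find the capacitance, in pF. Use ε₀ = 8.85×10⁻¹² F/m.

A = π(0.716 cm)² = 1.61×10⁻⁴ m².
Side-by-side slabs ⇒ two capacitors in parallel, each spanning the full gap.
C₁ = κ₁ε₀A₁/d = 15.1 × 8.85×10⁻¹² × 5.19×10⁻⁵ / 7.28×10⁻³ = 9.52×10⁻¹³ F.
C₂ = κ₂ε₀A₂/d = 29.8 × 8.85×10⁻¹² × 1.09×10⁻⁴ / 7.28×10⁻³ = 3.96×10⁻¹² F.
C = C₁ + C₂ = 4.91×10⁻¹² F.

C ≈ 4.91 pF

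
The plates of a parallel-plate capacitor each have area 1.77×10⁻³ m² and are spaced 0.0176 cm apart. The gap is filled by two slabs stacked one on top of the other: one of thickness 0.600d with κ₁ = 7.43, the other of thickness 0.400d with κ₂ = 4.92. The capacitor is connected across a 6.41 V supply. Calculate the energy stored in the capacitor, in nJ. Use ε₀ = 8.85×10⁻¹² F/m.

11.3 nJ

Stacked slabs ⇒ two capacitors in series, each with the full plate area.
C₁ = κ₁ε₀A/d₁ = 7.43 × 8.85×10⁻¹² × 1.77×10⁻³ / 1.06×10⁻⁴ = 1.10×10⁻⁹ F.
C₂ = κ₂ε₀A/d₂ = 4.92 × 8.85×10⁻¹² × 1.77×10⁻³ / 7.04×10⁻⁵ = 1.09×10⁻⁹ F.
C = (1/C₁ + 1/C₂)⁻¹ = 5.49×10⁻¹⁰ F.
U = ½CV² = ½ × 5.49×10⁻¹⁰ × (6.41)² = 1.13×10⁻⁸ J.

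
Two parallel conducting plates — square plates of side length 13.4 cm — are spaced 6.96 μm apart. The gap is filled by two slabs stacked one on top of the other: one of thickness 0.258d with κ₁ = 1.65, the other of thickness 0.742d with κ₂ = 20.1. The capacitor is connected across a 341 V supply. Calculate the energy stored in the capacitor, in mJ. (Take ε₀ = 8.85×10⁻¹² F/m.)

6.87 mJ

A = (13.4 cm)² = 1.80×10⁻² m².
Stacked slabs ⇒ two capacitors in series, each with the full plate area.
C₁ = κ₁ε₀A/d₁ = 1.65 × 8.85×10⁻¹² × 1.80×10⁻² / 1.80×10⁻⁶ = 1.46×10⁻⁷ F.
C₂ = κ₂ε₀A/d₂ = 20.1 × 8.85×10⁻¹² × 1.80×10⁻² / 5.16×10⁻⁶ = 6.18×10⁻⁷ F.
C = (1/C₁ + 1/C₂)⁻¹ = 1.18×10⁻⁷ F.
U = ½CV² = ½ × 1.18×10⁻⁷ × (341)² = 6.87×10⁻³ J.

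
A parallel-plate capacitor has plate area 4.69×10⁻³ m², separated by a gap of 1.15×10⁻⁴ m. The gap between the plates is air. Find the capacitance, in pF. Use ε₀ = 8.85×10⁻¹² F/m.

C ≈ 361 pF

C = ε₀A/d = 8.85×10⁻¹² × 4.69×10⁻³ / 1.15×10⁻⁴ = 3.61×10⁻¹⁰ F.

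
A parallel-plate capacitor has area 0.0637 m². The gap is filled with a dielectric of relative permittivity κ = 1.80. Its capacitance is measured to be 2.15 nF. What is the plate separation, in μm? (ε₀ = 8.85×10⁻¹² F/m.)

d = κε₀A/C = 1.80 × 8.85×10⁻¹² × 6.37×10⁻² / 2.15×10⁻⁹ = 4.72×10⁻⁴ m.

d ≈ 472 μm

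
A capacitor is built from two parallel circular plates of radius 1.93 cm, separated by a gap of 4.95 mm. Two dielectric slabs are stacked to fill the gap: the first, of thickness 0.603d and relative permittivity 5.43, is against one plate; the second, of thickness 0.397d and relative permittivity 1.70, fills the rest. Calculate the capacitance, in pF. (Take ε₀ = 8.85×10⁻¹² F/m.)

A = π(1.93 cm)² = 1.17×10⁻³ m².
Stacked slabs ⇒ two capacitors in series, each with the full plate area.
C₁ = κ₁ε₀A/d₁ = 5.43 × 8.85×10⁻¹² × 1.17×10⁻³ / 2.98×10⁻³ = 1.88×10⁻¹¹ F.
C₂ = κ₂ε₀A/d₂ = 1.70 × 8.85×10⁻¹² × 1.17×10⁻³ / 1.97×10⁻³ = 8.96×10⁻¹² F.
C = (1/C₁ + 1/C₂)⁻¹ = 6.07×10⁻¹² F.

C ≈ 6.07 pF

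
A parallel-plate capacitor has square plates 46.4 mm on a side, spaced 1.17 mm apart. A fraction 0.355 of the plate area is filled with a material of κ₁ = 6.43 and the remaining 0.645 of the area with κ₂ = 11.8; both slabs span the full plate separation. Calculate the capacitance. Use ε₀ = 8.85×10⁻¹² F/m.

A = (46.4 mm)² = 2.15×10⁻³ m².
Side-by-side slabs ⇒ two capacitors in parallel, each spanning the full gap.
C₁ = κ₁ε₀A₁/d = 6.43 × 8.85×10⁻¹² × 7.64×10⁻⁴ / 1.17×10⁻³ = 3.72×10⁻¹¹ F.
C₂ = κ₂ε₀A₂/d = 11.8 × 8.85×10⁻¹² × 1.39×10⁻³ / 1.17×10⁻³ = 1.24×10⁻¹⁰ F.
C = C₁ + C₂ = 1.61×10⁻¹⁰ F.

C ≈ 161 pF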